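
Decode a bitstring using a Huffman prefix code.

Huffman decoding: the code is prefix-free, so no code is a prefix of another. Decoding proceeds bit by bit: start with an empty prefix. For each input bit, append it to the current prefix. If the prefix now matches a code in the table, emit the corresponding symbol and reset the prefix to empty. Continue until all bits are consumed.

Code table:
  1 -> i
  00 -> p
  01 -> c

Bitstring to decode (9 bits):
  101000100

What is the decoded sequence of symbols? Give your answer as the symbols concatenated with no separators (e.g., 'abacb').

Answer: icpcp

Derivation:
Bit 0: prefix='1' -> emit 'i', reset
Bit 1: prefix='0' (no match yet)
Bit 2: prefix='01' -> emit 'c', reset
Bit 3: prefix='0' (no match yet)
Bit 4: prefix='00' -> emit 'p', reset
Bit 5: prefix='0' (no match yet)
Bit 6: prefix='01' -> emit 'c', reset
Bit 7: prefix='0' (no match yet)
Bit 8: prefix='00' -> emit 'p', reset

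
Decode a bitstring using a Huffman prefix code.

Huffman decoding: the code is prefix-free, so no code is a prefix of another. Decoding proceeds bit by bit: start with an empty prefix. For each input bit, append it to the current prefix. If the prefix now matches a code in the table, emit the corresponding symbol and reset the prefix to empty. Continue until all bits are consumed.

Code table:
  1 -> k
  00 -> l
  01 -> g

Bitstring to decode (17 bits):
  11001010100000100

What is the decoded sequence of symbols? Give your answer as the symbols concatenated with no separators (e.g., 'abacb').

Bit 0: prefix='1' -> emit 'k', reset
Bit 1: prefix='1' -> emit 'k', reset
Bit 2: prefix='0' (no match yet)
Bit 3: prefix='00' -> emit 'l', reset
Bit 4: prefix='1' -> emit 'k', reset
Bit 5: prefix='0' (no match yet)
Bit 6: prefix='01' -> emit 'g', reset
Bit 7: prefix='0' (no match yet)
Bit 8: prefix='01' -> emit 'g', reset
Bit 9: prefix='0' (no match yet)
Bit 10: prefix='00' -> emit 'l', reset
Bit 11: prefix='0' (no match yet)
Bit 12: prefix='00' -> emit 'l', reset
Bit 13: prefix='0' (no match yet)
Bit 14: prefix='01' -> emit 'g', reset
Bit 15: prefix='0' (no match yet)
Bit 16: prefix='00' -> emit 'l', reset

Answer: kklkggllgl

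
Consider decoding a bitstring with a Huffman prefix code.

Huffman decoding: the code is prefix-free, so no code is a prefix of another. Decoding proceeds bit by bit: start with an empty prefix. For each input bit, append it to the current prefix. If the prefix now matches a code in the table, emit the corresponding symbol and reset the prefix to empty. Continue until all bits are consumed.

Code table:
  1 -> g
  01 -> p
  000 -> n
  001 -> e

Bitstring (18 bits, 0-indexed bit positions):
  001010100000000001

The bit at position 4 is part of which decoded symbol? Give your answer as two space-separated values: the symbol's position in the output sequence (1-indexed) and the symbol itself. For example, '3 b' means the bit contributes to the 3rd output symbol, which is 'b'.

Answer: 2 p

Derivation:
Bit 0: prefix='0' (no match yet)
Bit 1: prefix='00' (no match yet)
Bit 2: prefix='001' -> emit 'e', reset
Bit 3: prefix='0' (no match yet)
Bit 4: prefix='01' -> emit 'p', reset
Bit 5: prefix='0' (no match yet)
Bit 6: prefix='01' -> emit 'p', reset
Bit 7: prefix='0' (no match yet)
Bit 8: prefix='00' (no match yet)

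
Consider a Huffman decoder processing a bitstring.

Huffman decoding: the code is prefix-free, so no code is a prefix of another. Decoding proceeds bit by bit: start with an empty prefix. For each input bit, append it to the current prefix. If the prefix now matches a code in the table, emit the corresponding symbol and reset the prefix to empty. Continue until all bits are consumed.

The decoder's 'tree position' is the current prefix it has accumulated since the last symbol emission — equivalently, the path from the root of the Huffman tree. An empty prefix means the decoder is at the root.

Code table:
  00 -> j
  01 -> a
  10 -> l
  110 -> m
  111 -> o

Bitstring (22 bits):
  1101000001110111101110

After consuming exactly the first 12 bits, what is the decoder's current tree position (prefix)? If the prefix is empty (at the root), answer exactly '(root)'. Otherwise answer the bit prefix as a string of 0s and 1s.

Answer: (root)

Derivation:
Bit 0: prefix='1' (no match yet)
Bit 1: prefix='11' (no match yet)
Bit 2: prefix='110' -> emit 'm', reset
Bit 3: prefix='1' (no match yet)
Bit 4: prefix='10' -> emit 'l', reset
Bit 5: prefix='0' (no match yet)
Bit 6: prefix='00' -> emit 'j', reset
Bit 7: prefix='0' (no match yet)
Bit 8: prefix='00' -> emit 'j', reset
Bit 9: prefix='1' (no match yet)
Bit 10: prefix='11' (no match yet)
Bit 11: prefix='111' -> emit 'o', reset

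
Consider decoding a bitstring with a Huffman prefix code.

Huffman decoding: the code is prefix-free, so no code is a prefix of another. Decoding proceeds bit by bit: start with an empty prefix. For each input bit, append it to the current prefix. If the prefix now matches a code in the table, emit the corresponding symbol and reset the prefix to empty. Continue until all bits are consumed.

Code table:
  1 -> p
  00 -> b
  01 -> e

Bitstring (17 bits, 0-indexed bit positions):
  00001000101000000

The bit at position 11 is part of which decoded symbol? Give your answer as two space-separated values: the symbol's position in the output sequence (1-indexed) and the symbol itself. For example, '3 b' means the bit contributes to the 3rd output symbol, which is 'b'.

Answer: 7 b

Derivation:
Bit 0: prefix='0' (no match yet)
Bit 1: prefix='00' -> emit 'b', reset
Bit 2: prefix='0' (no match yet)
Bit 3: prefix='00' -> emit 'b', reset
Bit 4: prefix='1' -> emit 'p', reset
Bit 5: prefix='0' (no match yet)
Bit 6: prefix='00' -> emit 'b', reset
Bit 7: prefix='0' (no match yet)
Bit 8: prefix='01' -> emit 'e', reset
Bit 9: prefix='0' (no match yet)
Bit 10: prefix='01' -> emit 'e', reset
Bit 11: prefix='0' (no match yet)
Bit 12: prefix='00' -> emit 'b', reset
Bit 13: prefix='0' (no match yet)
Bit 14: prefix='00' -> emit 'b', reset
Bit 15: prefix='0' (no match yet)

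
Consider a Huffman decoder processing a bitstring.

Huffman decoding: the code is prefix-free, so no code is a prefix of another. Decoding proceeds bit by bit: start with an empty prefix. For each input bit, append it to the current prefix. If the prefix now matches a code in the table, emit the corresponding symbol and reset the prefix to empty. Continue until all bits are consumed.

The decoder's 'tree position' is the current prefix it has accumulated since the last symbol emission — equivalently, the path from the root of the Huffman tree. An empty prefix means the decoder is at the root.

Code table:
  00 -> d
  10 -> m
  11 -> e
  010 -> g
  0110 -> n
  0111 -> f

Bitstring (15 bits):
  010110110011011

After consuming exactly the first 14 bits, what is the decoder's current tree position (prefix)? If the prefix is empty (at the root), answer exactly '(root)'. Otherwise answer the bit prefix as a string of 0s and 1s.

Answer: 1

Derivation:
Bit 0: prefix='0' (no match yet)
Bit 1: prefix='01' (no match yet)
Bit 2: prefix='010' -> emit 'g', reset
Bit 3: prefix='1' (no match yet)
Bit 4: prefix='11' -> emit 'e', reset
Bit 5: prefix='0' (no match yet)
Bit 6: prefix='01' (no match yet)
Bit 7: prefix='011' (no match yet)
Bit 8: prefix='0110' -> emit 'n', reset
Bit 9: prefix='0' (no match yet)
Bit 10: prefix='01' (no match yet)
Bit 11: prefix='011' (no match yet)
Bit 12: prefix='0110' -> emit 'n', reset
Bit 13: prefix='1' (no match yet)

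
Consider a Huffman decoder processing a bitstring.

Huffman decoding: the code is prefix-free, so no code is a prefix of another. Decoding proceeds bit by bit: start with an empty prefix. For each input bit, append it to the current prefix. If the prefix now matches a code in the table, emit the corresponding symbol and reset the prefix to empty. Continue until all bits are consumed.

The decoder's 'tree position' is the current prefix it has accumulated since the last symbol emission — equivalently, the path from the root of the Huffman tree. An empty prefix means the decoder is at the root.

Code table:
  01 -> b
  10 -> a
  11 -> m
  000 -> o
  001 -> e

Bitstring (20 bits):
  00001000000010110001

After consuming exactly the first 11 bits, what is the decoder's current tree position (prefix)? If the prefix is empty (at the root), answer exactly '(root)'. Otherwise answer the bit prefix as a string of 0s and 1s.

Answer: (root)

Derivation:
Bit 0: prefix='0' (no match yet)
Bit 1: prefix='00' (no match yet)
Bit 2: prefix='000' -> emit 'o', reset
Bit 3: prefix='0' (no match yet)
Bit 4: prefix='01' -> emit 'b', reset
Bit 5: prefix='0' (no match yet)
Bit 6: prefix='00' (no match yet)
Bit 7: prefix='000' -> emit 'o', reset
Bit 8: prefix='0' (no match yet)
Bit 9: prefix='00' (no match yet)
Bit 10: prefix='000' -> emit 'o', reset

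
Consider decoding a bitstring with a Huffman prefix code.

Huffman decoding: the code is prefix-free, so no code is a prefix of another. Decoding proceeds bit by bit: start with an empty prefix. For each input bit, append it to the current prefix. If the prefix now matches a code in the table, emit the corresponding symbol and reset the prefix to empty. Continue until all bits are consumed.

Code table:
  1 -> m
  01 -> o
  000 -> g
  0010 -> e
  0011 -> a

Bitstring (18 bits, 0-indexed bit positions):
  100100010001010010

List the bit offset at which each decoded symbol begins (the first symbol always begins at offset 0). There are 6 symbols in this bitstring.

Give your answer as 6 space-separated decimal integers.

Bit 0: prefix='1' -> emit 'm', reset
Bit 1: prefix='0' (no match yet)
Bit 2: prefix='00' (no match yet)
Bit 3: prefix='001' (no match yet)
Bit 4: prefix='0010' -> emit 'e', reset
Bit 5: prefix='0' (no match yet)
Bit 6: prefix='00' (no match yet)
Bit 7: prefix='001' (no match yet)
Bit 8: prefix='0010' -> emit 'e', reset
Bit 9: prefix='0' (no match yet)
Bit 10: prefix='00' (no match yet)
Bit 11: prefix='001' (no match yet)
Bit 12: prefix='0010' -> emit 'e', reset
Bit 13: prefix='1' -> emit 'm', reset
Bit 14: prefix='0' (no match yet)
Bit 15: prefix='00' (no match yet)
Bit 16: prefix='001' (no match yet)
Bit 17: prefix='0010' -> emit 'e', reset

Answer: 0 1 5 9 13 14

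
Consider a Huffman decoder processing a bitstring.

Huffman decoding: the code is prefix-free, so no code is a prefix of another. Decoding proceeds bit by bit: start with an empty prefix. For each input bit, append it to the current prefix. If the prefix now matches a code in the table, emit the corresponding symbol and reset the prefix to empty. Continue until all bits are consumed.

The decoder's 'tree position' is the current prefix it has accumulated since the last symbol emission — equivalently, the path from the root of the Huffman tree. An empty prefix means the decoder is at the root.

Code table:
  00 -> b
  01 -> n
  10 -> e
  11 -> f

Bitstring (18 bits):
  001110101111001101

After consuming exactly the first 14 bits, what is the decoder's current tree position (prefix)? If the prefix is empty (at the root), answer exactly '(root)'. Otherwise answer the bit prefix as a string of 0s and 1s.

Bit 0: prefix='0' (no match yet)
Bit 1: prefix='00' -> emit 'b', reset
Bit 2: prefix='1' (no match yet)
Bit 3: prefix='11' -> emit 'f', reset
Bit 4: prefix='1' (no match yet)
Bit 5: prefix='10' -> emit 'e', reset
Bit 6: prefix='1' (no match yet)
Bit 7: prefix='10' -> emit 'e', reset
Bit 8: prefix='1' (no match yet)
Bit 9: prefix='11' -> emit 'f', reset
Bit 10: prefix='1' (no match yet)
Bit 11: prefix='11' -> emit 'f', reset
Bit 12: prefix='0' (no match yet)
Bit 13: prefix='00' -> emit 'b', reset

Answer: (root)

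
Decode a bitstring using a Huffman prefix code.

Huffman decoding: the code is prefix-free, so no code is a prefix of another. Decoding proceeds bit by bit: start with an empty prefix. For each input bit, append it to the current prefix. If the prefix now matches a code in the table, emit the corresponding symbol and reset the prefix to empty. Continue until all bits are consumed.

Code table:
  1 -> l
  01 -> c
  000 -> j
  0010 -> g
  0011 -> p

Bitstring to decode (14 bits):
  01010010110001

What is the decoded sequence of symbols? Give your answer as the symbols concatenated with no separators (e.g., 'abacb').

Answer: ccglljl

Derivation:
Bit 0: prefix='0' (no match yet)
Bit 1: prefix='01' -> emit 'c', reset
Bit 2: prefix='0' (no match yet)
Bit 3: prefix='01' -> emit 'c', reset
Bit 4: prefix='0' (no match yet)
Bit 5: prefix='00' (no match yet)
Bit 6: prefix='001' (no match yet)
Bit 7: prefix='0010' -> emit 'g', reset
Bit 8: prefix='1' -> emit 'l', reset
Bit 9: prefix='1' -> emit 'l', reset
Bit 10: prefix='0' (no match yet)
Bit 11: prefix='00' (no match yet)
Bit 12: prefix='000' -> emit 'j', reset
Bit 13: prefix='1' -> emit 'l', reset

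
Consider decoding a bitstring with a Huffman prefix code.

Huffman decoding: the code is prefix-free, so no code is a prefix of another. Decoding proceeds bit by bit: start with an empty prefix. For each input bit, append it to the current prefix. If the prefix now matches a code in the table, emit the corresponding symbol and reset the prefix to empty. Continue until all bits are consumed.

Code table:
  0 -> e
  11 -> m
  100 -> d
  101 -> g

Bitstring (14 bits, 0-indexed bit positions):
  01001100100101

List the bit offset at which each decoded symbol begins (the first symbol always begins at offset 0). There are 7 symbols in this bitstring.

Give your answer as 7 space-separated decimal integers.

Answer: 0 1 4 6 7 8 11

Derivation:
Bit 0: prefix='0' -> emit 'e', reset
Bit 1: prefix='1' (no match yet)
Bit 2: prefix='10' (no match yet)
Bit 3: prefix='100' -> emit 'd', reset
Bit 4: prefix='1' (no match yet)
Bit 5: prefix='11' -> emit 'm', reset
Bit 6: prefix='0' -> emit 'e', reset
Bit 7: prefix='0' -> emit 'e', reset
Bit 8: prefix='1' (no match yet)
Bit 9: prefix='10' (no match yet)
Bit 10: prefix='100' -> emit 'd', reset
Bit 11: prefix='1' (no match yet)
Bit 12: prefix='10' (no match yet)
Bit 13: prefix='101' -> emit 'g', reset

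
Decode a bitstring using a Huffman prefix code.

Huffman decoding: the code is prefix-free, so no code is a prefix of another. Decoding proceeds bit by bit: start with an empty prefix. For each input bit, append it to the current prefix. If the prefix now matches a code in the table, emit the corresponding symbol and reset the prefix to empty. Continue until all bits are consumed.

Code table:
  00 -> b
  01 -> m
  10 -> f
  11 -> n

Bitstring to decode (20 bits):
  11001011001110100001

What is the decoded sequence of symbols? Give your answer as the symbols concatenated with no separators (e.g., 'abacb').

Bit 0: prefix='1' (no match yet)
Bit 1: prefix='11' -> emit 'n', reset
Bit 2: prefix='0' (no match yet)
Bit 3: prefix='00' -> emit 'b', reset
Bit 4: prefix='1' (no match yet)
Bit 5: prefix='10' -> emit 'f', reset
Bit 6: prefix='1' (no match yet)
Bit 7: prefix='11' -> emit 'n', reset
Bit 8: prefix='0' (no match yet)
Bit 9: prefix='00' -> emit 'b', reset
Bit 10: prefix='1' (no match yet)
Bit 11: prefix='11' -> emit 'n', reset
Bit 12: prefix='1' (no match yet)
Bit 13: prefix='10' -> emit 'f', reset
Bit 14: prefix='1' (no match yet)
Bit 15: prefix='10' -> emit 'f', reset
Bit 16: prefix='0' (no match yet)
Bit 17: prefix='00' -> emit 'b', reset
Bit 18: prefix='0' (no match yet)
Bit 19: prefix='01' -> emit 'm', reset

Answer: nbfnbnffbm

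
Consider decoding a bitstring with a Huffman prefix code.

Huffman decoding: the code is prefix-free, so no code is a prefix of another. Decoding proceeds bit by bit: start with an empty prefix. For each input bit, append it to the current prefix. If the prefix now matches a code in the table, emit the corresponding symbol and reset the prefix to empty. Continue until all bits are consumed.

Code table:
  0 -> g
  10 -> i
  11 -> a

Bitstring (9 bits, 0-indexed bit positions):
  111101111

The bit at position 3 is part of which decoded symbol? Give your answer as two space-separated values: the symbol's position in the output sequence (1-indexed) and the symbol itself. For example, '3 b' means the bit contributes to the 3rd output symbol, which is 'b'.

Answer: 2 a

Derivation:
Bit 0: prefix='1' (no match yet)
Bit 1: prefix='11' -> emit 'a', reset
Bit 2: prefix='1' (no match yet)
Bit 3: prefix='11' -> emit 'a', reset
Bit 4: prefix='0' -> emit 'g', reset
Bit 5: prefix='1' (no match yet)
Bit 6: prefix='11' -> emit 'a', reset
Bit 7: prefix='1' (no match yet)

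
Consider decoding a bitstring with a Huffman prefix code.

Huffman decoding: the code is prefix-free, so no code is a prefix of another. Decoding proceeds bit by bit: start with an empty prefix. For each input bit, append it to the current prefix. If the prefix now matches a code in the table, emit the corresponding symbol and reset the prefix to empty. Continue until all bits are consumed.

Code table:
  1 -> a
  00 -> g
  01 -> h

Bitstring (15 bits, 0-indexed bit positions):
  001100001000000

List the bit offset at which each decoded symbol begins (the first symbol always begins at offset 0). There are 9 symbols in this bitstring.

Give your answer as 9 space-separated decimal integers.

Bit 0: prefix='0' (no match yet)
Bit 1: prefix='00' -> emit 'g', reset
Bit 2: prefix='1' -> emit 'a', reset
Bit 3: prefix='1' -> emit 'a', reset
Bit 4: prefix='0' (no match yet)
Bit 5: prefix='00' -> emit 'g', reset
Bit 6: prefix='0' (no match yet)
Bit 7: prefix='00' -> emit 'g', reset
Bit 8: prefix='1' -> emit 'a', reset
Bit 9: prefix='0' (no match yet)
Bit 10: prefix='00' -> emit 'g', reset
Bit 11: prefix='0' (no match yet)
Bit 12: prefix='00' -> emit 'g', reset
Bit 13: prefix='0' (no match yet)
Bit 14: prefix='00' -> emit 'g', reset

Answer: 0 2 3 4 6 8 9 11 13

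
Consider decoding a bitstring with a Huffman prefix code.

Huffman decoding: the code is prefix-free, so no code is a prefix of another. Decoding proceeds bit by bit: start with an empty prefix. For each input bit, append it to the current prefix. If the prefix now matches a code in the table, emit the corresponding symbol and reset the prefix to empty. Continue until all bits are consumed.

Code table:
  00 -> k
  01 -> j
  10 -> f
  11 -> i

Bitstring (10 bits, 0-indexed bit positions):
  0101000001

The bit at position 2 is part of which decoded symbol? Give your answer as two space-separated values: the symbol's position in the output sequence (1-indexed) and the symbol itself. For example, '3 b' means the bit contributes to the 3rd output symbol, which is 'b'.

Bit 0: prefix='0' (no match yet)
Bit 1: prefix='01' -> emit 'j', reset
Bit 2: prefix='0' (no match yet)
Bit 3: prefix='01' -> emit 'j', reset
Bit 4: prefix='0' (no match yet)
Bit 5: prefix='00' -> emit 'k', reset
Bit 6: prefix='0' (no match yet)

Answer: 2 j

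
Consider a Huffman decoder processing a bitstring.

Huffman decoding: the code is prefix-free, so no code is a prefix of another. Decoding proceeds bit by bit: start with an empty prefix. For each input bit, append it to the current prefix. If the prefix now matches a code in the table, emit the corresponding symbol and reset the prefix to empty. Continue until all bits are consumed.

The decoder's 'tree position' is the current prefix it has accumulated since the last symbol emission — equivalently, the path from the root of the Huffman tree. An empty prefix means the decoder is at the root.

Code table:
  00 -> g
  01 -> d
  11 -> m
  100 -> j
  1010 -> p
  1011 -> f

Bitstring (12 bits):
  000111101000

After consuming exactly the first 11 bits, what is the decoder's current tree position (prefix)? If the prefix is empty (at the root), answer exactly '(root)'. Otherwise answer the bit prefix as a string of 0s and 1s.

Answer: 0

Derivation:
Bit 0: prefix='0' (no match yet)
Bit 1: prefix='00' -> emit 'g', reset
Bit 2: prefix='0' (no match yet)
Bit 3: prefix='01' -> emit 'd', reset
Bit 4: prefix='1' (no match yet)
Bit 5: prefix='11' -> emit 'm', reset
Bit 6: prefix='1' (no match yet)
Bit 7: prefix='10' (no match yet)
Bit 8: prefix='101' (no match yet)
Bit 9: prefix='1010' -> emit 'p', reset
Bit 10: prefix='0' (no match yet)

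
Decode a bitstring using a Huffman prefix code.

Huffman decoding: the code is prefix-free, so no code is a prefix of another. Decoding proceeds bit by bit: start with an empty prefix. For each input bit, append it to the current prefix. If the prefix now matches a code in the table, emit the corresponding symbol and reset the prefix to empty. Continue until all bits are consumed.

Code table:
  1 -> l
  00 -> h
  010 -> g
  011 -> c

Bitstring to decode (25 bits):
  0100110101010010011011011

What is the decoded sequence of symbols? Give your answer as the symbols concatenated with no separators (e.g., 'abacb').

Bit 0: prefix='0' (no match yet)
Bit 1: prefix='01' (no match yet)
Bit 2: prefix='010' -> emit 'g', reset
Bit 3: prefix='0' (no match yet)
Bit 4: prefix='01' (no match yet)
Bit 5: prefix='011' -> emit 'c', reset
Bit 6: prefix='0' (no match yet)
Bit 7: prefix='01' (no match yet)
Bit 8: prefix='010' -> emit 'g', reset
Bit 9: prefix='1' -> emit 'l', reset
Bit 10: prefix='0' (no match yet)
Bit 11: prefix='01' (no match yet)
Bit 12: prefix='010' -> emit 'g', reset
Bit 13: prefix='0' (no match yet)
Bit 14: prefix='01' (no match yet)
Bit 15: prefix='010' -> emit 'g', reset
Bit 16: prefix='0' (no match yet)
Bit 17: prefix='01' (no match yet)
Bit 18: prefix='011' -> emit 'c', reset
Bit 19: prefix='0' (no match yet)
Bit 20: prefix='01' (no match yet)
Bit 21: prefix='011' -> emit 'c', reset
Bit 22: prefix='0' (no match yet)
Bit 23: prefix='01' (no match yet)
Bit 24: prefix='011' -> emit 'c', reset

Answer: gcglggccc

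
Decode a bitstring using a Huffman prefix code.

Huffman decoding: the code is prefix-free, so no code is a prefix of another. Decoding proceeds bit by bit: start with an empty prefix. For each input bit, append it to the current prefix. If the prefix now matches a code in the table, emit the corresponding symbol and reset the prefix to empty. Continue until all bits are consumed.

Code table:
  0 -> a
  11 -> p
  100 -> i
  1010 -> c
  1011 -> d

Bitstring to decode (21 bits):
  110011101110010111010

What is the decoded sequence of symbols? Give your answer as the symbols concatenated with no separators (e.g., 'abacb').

Bit 0: prefix='1' (no match yet)
Bit 1: prefix='11' -> emit 'p', reset
Bit 2: prefix='0' -> emit 'a', reset
Bit 3: prefix='0' -> emit 'a', reset
Bit 4: prefix='1' (no match yet)
Bit 5: prefix='11' -> emit 'p', reset
Bit 6: prefix='1' (no match yet)
Bit 7: prefix='10' (no match yet)
Bit 8: prefix='101' (no match yet)
Bit 9: prefix='1011' -> emit 'd', reset
Bit 10: prefix='1' (no match yet)
Bit 11: prefix='10' (no match yet)
Bit 12: prefix='100' -> emit 'i', reset
Bit 13: prefix='1' (no match yet)
Bit 14: prefix='10' (no match yet)
Bit 15: prefix='101' (no match yet)
Bit 16: prefix='1011' -> emit 'd', reset
Bit 17: prefix='1' (no match yet)
Bit 18: prefix='10' (no match yet)
Bit 19: prefix='101' (no match yet)
Bit 20: prefix='1010' -> emit 'c', reset

Answer: paapdidc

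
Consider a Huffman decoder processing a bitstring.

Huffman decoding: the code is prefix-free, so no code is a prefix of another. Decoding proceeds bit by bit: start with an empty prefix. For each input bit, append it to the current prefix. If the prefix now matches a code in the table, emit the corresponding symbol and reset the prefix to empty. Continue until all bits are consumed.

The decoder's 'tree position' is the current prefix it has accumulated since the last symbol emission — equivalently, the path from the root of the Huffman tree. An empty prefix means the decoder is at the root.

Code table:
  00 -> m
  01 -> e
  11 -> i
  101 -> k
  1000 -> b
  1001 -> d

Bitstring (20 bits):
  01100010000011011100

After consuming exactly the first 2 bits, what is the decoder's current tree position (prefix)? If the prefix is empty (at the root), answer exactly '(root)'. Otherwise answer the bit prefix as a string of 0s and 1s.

Answer: (root)

Derivation:
Bit 0: prefix='0' (no match yet)
Bit 1: prefix='01' -> emit 'e', reset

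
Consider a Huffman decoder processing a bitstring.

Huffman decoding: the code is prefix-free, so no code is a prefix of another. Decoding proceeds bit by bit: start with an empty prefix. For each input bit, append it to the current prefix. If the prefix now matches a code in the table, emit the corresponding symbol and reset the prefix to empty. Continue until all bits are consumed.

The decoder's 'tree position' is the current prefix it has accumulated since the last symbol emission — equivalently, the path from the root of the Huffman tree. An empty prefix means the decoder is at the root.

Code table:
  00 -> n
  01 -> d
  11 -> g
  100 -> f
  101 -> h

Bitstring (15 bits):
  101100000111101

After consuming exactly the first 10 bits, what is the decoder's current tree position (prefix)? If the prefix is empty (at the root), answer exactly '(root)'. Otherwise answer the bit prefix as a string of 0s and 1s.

Answer: (root)

Derivation:
Bit 0: prefix='1' (no match yet)
Bit 1: prefix='10' (no match yet)
Bit 2: prefix='101' -> emit 'h', reset
Bit 3: prefix='1' (no match yet)
Bit 4: prefix='10' (no match yet)
Bit 5: prefix='100' -> emit 'f', reset
Bit 6: prefix='0' (no match yet)
Bit 7: prefix='00' -> emit 'n', reset
Bit 8: prefix='0' (no match yet)
Bit 9: prefix='01' -> emit 'd', reset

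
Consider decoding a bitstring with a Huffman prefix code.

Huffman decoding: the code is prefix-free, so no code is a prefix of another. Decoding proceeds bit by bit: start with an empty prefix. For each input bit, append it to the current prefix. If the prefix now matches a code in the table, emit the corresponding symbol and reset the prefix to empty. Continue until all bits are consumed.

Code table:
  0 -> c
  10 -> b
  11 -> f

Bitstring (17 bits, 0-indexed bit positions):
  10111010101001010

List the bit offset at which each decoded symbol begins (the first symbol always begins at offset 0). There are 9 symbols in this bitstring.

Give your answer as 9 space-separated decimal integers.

Answer: 0 2 4 6 8 10 12 13 15

Derivation:
Bit 0: prefix='1' (no match yet)
Bit 1: prefix='10' -> emit 'b', reset
Bit 2: prefix='1' (no match yet)
Bit 3: prefix='11' -> emit 'f', reset
Bit 4: prefix='1' (no match yet)
Bit 5: prefix='10' -> emit 'b', reset
Bit 6: prefix='1' (no match yet)
Bit 7: prefix='10' -> emit 'b', reset
Bit 8: prefix='1' (no match yet)
Bit 9: prefix='10' -> emit 'b', reset
Bit 10: prefix='1' (no match yet)
Bit 11: prefix='10' -> emit 'b', reset
Bit 12: prefix='0' -> emit 'c', reset
Bit 13: prefix='1' (no match yet)
Bit 14: prefix='10' -> emit 'b', reset
Bit 15: prefix='1' (no match yet)
Bit 16: prefix='10' -> emit 'b', reset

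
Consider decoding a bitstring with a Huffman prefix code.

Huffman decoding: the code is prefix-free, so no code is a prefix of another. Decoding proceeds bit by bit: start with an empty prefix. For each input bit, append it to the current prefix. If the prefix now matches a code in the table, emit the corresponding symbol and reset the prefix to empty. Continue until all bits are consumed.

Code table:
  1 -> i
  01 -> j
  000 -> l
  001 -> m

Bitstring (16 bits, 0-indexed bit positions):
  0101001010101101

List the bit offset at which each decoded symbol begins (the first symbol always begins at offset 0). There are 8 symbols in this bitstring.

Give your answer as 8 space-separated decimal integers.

Bit 0: prefix='0' (no match yet)
Bit 1: prefix='01' -> emit 'j', reset
Bit 2: prefix='0' (no match yet)
Bit 3: prefix='01' -> emit 'j', reset
Bit 4: prefix='0' (no match yet)
Bit 5: prefix='00' (no match yet)
Bit 6: prefix='001' -> emit 'm', reset
Bit 7: prefix='0' (no match yet)
Bit 8: prefix='01' -> emit 'j', reset
Bit 9: prefix='0' (no match yet)
Bit 10: prefix='01' -> emit 'j', reset
Bit 11: prefix='0' (no match yet)
Bit 12: prefix='01' -> emit 'j', reset
Bit 13: prefix='1' -> emit 'i', reset
Bit 14: prefix='0' (no match yet)
Bit 15: prefix='01' -> emit 'j', reset

Answer: 0 2 4 7 9 11 13 14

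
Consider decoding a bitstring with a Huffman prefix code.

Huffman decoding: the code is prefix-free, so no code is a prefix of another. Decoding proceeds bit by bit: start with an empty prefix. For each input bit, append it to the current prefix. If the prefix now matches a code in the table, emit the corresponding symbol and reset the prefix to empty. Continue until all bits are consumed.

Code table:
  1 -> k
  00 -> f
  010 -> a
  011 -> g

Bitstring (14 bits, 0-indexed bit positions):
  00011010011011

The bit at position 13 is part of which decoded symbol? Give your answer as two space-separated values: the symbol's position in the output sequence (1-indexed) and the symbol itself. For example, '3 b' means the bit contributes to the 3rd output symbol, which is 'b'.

Bit 0: prefix='0' (no match yet)
Bit 1: prefix='00' -> emit 'f', reset
Bit 2: prefix='0' (no match yet)
Bit 3: prefix='01' (no match yet)
Bit 4: prefix='011' -> emit 'g', reset
Bit 5: prefix='0' (no match yet)
Bit 6: prefix='01' (no match yet)
Bit 7: prefix='010' -> emit 'a', reset
Bit 8: prefix='0' (no match yet)
Bit 9: prefix='01' (no match yet)
Bit 10: prefix='011' -> emit 'g', reset
Bit 11: prefix='0' (no match yet)
Bit 12: prefix='01' (no match yet)
Bit 13: prefix='011' -> emit 'g', reset

Answer: 5 g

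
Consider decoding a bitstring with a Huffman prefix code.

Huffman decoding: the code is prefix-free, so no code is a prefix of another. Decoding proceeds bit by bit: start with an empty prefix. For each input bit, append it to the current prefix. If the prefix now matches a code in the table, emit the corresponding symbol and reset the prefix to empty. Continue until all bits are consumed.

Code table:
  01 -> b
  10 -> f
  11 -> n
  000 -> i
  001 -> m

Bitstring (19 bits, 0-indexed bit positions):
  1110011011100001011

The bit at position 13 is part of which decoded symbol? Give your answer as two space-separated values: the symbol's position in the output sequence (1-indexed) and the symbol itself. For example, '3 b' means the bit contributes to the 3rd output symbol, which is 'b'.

Answer: 7 i

Derivation:
Bit 0: prefix='1' (no match yet)
Bit 1: prefix='11' -> emit 'n', reset
Bit 2: prefix='1' (no match yet)
Bit 3: prefix='10' -> emit 'f', reset
Bit 4: prefix='0' (no match yet)
Bit 5: prefix='01' -> emit 'b', reset
Bit 6: prefix='1' (no match yet)
Bit 7: prefix='10' -> emit 'f', reset
Bit 8: prefix='1' (no match yet)
Bit 9: prefix='11' -> emit 'n', reset
Bit 10: prefix='1' (no match yet)
Bit 11: prefix='10' -> emit 'f', reset
Bit 12: prefix='0' (no match yet)
Bit 13: prefix='00' (no match yet)
Bit 14: prefix='000' -> emit 'i', reset
Bit 15: prefix='1' (no match yet)
Bit 16: prefix='10' -> emit 'f', reset
Bit 17: prefix='1' (no match yet)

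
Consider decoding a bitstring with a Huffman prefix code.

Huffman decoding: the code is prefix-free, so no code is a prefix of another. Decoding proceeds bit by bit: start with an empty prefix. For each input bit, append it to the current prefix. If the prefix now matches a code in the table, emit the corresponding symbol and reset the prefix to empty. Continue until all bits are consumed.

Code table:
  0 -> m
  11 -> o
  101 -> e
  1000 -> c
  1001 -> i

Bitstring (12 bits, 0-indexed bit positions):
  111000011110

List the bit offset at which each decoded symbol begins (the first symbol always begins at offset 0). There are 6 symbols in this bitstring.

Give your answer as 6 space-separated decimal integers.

Bit 0: prefix='1' (no match yet)
Bit 1: prefix='11' -> emit 'o', reset
Bit 2: prefix='1' (no match yet)
Bit 3: prefix='10' (no match yet)
Bit 4: prefix='100' (no match yet)
Bit 5: prefix='1000' -> emit 'c', reset
Bit 6: prefix='0' -> emit 'm', reset
Bit 7: prefix='1' (no match yet)
Bit 8: prefix='11' -> emit 'o', reset
Bit 9: prefix='1' (no match yet)
Bit 10: prefix='11' -> emit 'o', reset
Bit 11: prefix='0' -> emit 'm', reset

Answer: 0 2 6 7 9 11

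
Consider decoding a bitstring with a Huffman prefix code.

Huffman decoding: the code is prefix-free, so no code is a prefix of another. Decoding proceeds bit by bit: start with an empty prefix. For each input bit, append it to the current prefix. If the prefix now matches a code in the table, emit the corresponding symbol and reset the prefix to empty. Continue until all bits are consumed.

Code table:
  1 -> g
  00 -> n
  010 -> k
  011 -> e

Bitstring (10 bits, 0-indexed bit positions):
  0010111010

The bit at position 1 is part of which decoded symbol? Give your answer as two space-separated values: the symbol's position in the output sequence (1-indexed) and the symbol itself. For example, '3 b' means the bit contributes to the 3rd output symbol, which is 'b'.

Answer: 1 n

Derivation:
Bit 0: prefix='0' (no match yet)
Bit 1: prefix='00' -> emit 'n', reset
Bit 2: prefix='1' -> emit 'g', reset
Bit 3: prefix='0' (no match yet)
Bit 4: prefix='01' (no match yet)
Bit 5: prefix='011' -> emit 'e', reset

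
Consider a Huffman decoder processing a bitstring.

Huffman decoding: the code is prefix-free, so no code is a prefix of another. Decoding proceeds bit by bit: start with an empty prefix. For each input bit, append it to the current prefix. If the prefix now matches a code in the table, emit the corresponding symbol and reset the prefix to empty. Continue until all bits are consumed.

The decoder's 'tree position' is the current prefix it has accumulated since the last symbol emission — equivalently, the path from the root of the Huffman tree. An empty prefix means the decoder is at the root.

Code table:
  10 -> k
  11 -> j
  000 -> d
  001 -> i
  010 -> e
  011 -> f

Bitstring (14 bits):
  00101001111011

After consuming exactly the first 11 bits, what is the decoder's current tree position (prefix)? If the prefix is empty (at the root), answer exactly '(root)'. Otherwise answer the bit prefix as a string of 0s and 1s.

Answer: (root)

Derivation:
Bit 0: prefix='0' (no match yet)
Bit 1: prefix='00' (no match yet)
Bit 2: prefix='001' -> emit 'i', reset
Bit 3: prefix='0' (no match yet)
Bit 4: prefix='01' (no match yet)
Bit 5: prefix='010' -> emit 'e', reset
Bit 6: prefix='0' (no match yet)
Bit 7: prefix='01' (no match yet)
Bit 8: prefix='011' -> emit 'f', reset
Bit 9: prefix='1' (no match yet)
Bit 10: prefix='11' -> emit 'j', reset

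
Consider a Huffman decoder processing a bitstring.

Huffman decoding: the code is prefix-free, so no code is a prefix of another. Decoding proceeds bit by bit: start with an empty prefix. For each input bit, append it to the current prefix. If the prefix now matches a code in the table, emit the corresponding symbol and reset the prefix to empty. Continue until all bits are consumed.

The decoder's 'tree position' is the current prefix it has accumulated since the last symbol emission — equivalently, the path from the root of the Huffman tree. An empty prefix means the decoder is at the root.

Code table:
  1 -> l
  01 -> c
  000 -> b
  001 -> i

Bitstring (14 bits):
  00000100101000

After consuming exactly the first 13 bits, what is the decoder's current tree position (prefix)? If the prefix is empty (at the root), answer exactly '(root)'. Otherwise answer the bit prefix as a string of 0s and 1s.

Bit 0: prefix='0' (no match yet)
Bit 1: prefix='00' (no match yet)
Bit 2: prefix='000' -> emit 'b', reset
Bit 3: prefix='0' (no match yet)
Bit 4: prefix='00' (no match yet)
Bit 5: prefix='001' -> emit 'i', reset
Bit 6: prefix='0' (no match yet)
Bit 7: prefix='00' (no match yet)
Bit 8: prefix='001' -> emit 'i', reset
Bit 9: prefix='0' (no match yet)
Bit 10: prefix='01' -> emit 'c', reset
Bit 11: prefix='0' (no match yet)
Bit 12: prefix='00' (no match yet)

Answer: 00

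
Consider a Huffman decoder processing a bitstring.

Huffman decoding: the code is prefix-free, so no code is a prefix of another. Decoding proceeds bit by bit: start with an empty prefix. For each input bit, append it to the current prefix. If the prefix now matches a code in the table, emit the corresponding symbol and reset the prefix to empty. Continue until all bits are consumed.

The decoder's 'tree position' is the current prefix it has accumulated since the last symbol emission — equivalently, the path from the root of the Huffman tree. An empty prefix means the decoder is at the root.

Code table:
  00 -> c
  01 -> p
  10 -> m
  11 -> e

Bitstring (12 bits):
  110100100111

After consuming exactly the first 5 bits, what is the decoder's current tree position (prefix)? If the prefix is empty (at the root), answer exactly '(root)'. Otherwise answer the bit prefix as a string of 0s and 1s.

Bit 0: prefix='1' (no match yet)
Bit 1: prefix='11' -> emit 'e', reset
Bit 2: prefix='0' (no match yet)
Bit 3: prefix='01' -> emit 'p', reset
Bit 4: prefix='0' (no match yet)

Answer: 0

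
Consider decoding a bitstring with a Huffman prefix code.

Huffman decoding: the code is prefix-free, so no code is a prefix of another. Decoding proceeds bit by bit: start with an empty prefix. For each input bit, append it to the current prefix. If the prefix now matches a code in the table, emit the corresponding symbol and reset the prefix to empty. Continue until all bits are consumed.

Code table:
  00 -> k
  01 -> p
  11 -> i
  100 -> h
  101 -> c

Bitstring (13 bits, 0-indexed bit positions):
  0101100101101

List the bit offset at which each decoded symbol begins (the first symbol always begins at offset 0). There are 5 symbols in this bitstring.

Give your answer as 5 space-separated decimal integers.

Answer: 0 2 4 7 10

Derivation:
Bit 0: prefix='0' (no match yet)
Bit 1: prefix='01' -> emit 'p', reset
Bit 2: prefix='0' (no match yet)
Bit 3: prefix='01' -> emit 'p', reset
Bit 4: prefix='1' (no match yet)
Bit 5: prefix='10' (no match yet)
Bit 6: prefix='100' -> emit 'h', reset
Bit 7: prefix='1' (no match yet)
Bit 8: prefix='10' (no match yet)
Bit 9: prefix='101' -> emit 'c', reset
Bit 10: prefix='1' (no match yet)
Bit 11: prefix='10' (no match yet)
Bit 12: prefix='101' -> emit 'c', reset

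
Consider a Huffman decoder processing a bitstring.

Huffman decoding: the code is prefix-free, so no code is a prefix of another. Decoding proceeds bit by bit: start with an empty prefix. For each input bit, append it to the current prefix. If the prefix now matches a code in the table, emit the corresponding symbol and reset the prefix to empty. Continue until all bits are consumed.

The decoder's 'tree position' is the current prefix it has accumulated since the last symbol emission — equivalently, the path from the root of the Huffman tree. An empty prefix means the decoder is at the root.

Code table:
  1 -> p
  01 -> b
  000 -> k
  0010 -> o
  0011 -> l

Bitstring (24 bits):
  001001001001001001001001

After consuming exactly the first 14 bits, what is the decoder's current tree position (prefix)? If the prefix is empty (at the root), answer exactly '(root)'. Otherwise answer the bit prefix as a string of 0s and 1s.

Bit 0: prefix='0' (no match yet)
Bit 1: prefix='00' (no match yet)
Bit 2: prefix='001' (no match yet)
Bit 3: prefix='0010' -> emit 'o', reset
Bit 4: prefix='0' (no match yet)
Bit 5: prefix='01' -> emit 'b', reset
Bit 6: prefix='0' (no match yet)
Bit 7: prefix='00' (no match yet)
Bit 8: prefix='001' (no match yet)
Bit 9: prefix='0010' -> emit 'o', reset
Bit 10: prefix='0' (no match yet)
Bit 11: prefix='01' -> emit 'b', reset
Bit 12: prefix='0' (no match yet)
Bit 13: prefix='00' (no match yet)

Answer: 00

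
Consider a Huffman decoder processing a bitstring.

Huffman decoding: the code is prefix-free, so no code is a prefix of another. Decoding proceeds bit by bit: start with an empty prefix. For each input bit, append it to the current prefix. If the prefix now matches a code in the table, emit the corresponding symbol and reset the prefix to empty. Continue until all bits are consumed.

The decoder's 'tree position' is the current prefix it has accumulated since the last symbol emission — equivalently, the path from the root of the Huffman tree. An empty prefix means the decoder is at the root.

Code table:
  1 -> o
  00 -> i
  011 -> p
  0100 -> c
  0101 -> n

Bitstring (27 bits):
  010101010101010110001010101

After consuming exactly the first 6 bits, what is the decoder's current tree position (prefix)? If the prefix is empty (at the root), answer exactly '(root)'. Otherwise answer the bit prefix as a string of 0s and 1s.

Answer: 01

Derivation:
Bit 0: prefix='0' (no match yet)
Bit 1: prefix='01' (no match yet)
Bit 2: prefix='010' (no match yet)
Bit 3: prefix='0101' -> emit 'n', reset
Bit 4: prefix='0' (no match yet)
Bit 5: prefix='01' (no match yet)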